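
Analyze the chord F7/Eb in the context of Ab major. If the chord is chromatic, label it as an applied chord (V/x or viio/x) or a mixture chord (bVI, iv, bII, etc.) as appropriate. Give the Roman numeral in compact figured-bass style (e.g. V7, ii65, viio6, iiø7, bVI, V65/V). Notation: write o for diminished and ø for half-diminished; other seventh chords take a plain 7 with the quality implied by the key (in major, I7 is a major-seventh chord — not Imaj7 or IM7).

V42/ii

Stacked in thirds the chord is F-A-C-Eb: a dominant seventh chord on F.
F is not a diatonic chord root with this quality in Ab major, but it lies a perfect fifth above Bb (ii), so the chord functions as an applied dominant of ii.
With Eb in the bass the chord is in third inversion, so the figured bass is 42.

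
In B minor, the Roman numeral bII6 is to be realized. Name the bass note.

bII in B minor has root C; the chord is C-E-G.
The figure 6 means first inversion — the third is in the bass.

E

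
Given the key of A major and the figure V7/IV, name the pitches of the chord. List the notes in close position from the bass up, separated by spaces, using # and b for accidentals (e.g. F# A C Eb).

A C# E G

V7/IV is a secondary dominant — the dominant seventh of IV. IV in A major is D, so the applied chord's root is A, a perfect fifth above.
Building a dominant seventh chord on A gives A-C#-E-G.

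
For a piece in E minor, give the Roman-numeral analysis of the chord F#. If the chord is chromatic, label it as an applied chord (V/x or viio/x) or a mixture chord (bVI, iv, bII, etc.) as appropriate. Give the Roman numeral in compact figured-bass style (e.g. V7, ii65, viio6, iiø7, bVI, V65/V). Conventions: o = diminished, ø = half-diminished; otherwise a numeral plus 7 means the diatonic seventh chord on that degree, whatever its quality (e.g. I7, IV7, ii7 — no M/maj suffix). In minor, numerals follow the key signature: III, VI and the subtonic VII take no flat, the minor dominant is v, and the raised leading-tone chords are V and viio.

V/V

The pitches F#-A#-C# form a major triad rooted on F#.
F# is not a diatonic chord root with this quality in E minor, but it lies a perfect fifth above B (V), so the chord functions as an applied dominant of V.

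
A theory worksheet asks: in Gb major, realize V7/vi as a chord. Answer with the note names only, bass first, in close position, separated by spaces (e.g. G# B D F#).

Bb D F Ab

V7/vi is a secondary dominant — the dominant seventh of vi. vi in Gb major is Eb, so the applied chord's root is Bb, a perfect fifth above.
Building a dominant seventh chord on Bb gives Bb-D-F-Ab.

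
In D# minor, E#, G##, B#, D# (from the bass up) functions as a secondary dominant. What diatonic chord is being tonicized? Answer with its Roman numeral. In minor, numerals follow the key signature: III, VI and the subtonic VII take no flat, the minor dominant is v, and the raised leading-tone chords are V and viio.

The chord is a dominant seventh chord on E#.
A dominant resolves down a perfect fifth: E# → A#. In D# minor, A# is scale degree 5, i.e. V.

V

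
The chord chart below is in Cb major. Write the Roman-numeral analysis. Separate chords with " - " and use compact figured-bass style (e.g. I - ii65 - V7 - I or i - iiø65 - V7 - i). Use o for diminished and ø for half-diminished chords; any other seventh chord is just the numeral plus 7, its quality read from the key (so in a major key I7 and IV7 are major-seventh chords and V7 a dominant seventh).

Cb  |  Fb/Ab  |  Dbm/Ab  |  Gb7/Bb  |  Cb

Cb has root Cb, degree 1 in Cb major, so I.
Fb/Ab: major triad on Fb = scale degree 4 → IV6.
Dbm/Ab has root Db, degree 2 in Cb major, so ii64.
Gb7/Bb: dominant seventh chord on Gb = scale degree 5 → V65.
Cb: major triad on Cb = scale degree 1 → I.

I - IV6 - ii64 - V65 - I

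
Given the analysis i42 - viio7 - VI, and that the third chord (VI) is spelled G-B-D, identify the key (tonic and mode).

B minor

VI is given as G-B-D — a major triad with root G.
Counting down 5 scale steps from G places the tonic on B; a major triad on degree 6 is diatonic only in minor.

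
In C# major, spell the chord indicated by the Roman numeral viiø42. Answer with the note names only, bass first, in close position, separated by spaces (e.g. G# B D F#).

A# B# D# F#

The numeral's case and figure indicate a half-diminished seventh chord. In C# major its root, scale degree 7, is B#.
That chord is spelled B#-D#-F#-A#.
With the 42 figure the chord is in third inversion; from the bass A# upward in close position it reads A#-B#-D#-F#.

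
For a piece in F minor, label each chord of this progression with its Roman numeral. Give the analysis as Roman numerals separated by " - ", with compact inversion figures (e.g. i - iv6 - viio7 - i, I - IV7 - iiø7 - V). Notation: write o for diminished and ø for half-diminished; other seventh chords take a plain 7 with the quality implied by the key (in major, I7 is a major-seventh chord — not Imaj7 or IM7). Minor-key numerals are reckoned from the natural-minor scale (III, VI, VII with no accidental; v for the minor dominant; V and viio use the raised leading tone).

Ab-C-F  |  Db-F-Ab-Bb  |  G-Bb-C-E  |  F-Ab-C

i6 - iv65 - V43 - i

Ab-C-F has root F, degree 1 in F minor, so i6.
Db-F-Ab-Bb: minor seventh chord on Bb = scale degree 4 → iv65.
G-Bb-C-E: dominant seventh chord on C = scale degree 5 → V43.
F-Ab-C: root F is the tonic; minor triad there is i.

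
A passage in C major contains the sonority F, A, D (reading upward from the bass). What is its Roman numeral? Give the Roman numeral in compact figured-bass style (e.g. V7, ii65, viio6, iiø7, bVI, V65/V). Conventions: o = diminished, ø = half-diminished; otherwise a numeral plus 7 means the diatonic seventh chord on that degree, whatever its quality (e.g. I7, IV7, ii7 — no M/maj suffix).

ii6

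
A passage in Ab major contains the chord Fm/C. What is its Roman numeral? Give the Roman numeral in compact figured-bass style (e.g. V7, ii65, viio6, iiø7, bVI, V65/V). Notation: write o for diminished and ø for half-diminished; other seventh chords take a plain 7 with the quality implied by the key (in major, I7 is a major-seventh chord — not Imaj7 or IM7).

vi64

Stacked in thirds the chord is F-Ab-C: a minor triad on F.
In Ab major, F is the submediant; the diatonic minor triad there is vi.
With C in the bass the chord is in second inversion, so the figured bass is 64.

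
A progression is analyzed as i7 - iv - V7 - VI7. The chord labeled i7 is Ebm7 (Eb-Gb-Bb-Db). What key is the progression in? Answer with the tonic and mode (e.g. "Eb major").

The chord Ebm7 is a minor seventh chord rooted on Eb; its label is i7.
If Eb is scale degree 1 and the mode makes that degree carry a minor seventh chord, the tonic is Eb and the mode is minor.

Eb minor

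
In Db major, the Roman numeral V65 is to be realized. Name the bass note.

C

V in Db major has root Ab; the chord is Ab-C-Eb-Gb.
The figure 65 means first inversion — the third is in the bass.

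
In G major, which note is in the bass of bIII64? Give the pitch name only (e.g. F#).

bIII in G major has root Bb; the chord is Bb-D-F.
The figure 64 means second inversion — the fifth is in the bass.

F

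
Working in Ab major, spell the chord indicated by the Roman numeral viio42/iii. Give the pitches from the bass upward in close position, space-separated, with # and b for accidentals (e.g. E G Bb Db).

Ab B D F

The slash marks an applied leading-tone chord: viio of iii. In Ab major, iii is C, so the leading tone to it is B, a half step below.
Building a fully diminished seventh chord on B gives B-D-F-Ab.
The figured bass 42 indicates third inversion, placing the seventh (Ab) in the bass: Ab-B-D-F.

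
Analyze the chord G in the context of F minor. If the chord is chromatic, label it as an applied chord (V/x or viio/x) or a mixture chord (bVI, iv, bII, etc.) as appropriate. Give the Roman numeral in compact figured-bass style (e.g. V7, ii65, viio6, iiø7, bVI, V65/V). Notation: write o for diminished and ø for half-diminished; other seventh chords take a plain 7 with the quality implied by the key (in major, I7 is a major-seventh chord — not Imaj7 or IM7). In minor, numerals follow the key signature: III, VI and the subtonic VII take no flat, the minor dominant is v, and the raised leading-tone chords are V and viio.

V/V

The pitches G-B-D form a major triad rooted on G.
G is not a diatonic chord root with this quality in F minor, but it lies a perfect fifth above C (V), so the chord functions as an applied dominant of V.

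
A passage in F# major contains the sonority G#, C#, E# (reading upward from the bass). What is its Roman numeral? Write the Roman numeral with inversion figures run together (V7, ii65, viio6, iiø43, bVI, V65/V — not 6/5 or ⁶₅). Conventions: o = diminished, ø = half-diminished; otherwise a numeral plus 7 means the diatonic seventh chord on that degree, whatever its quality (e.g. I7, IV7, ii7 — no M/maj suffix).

Stacked in thirds the chord is C#-E#-G#: a major triad on C#.
In F# major, C# is the dominant; the diatonic major triad there is V.
With G# in the bass the chord is in second inversion, so the figured bass is 64.

V64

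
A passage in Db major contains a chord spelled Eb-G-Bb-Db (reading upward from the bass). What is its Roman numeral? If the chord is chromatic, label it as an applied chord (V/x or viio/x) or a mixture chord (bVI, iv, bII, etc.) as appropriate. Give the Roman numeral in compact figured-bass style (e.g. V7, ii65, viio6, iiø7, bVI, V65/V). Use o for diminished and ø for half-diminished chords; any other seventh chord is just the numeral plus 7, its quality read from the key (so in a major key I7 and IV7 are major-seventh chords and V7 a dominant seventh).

V7/V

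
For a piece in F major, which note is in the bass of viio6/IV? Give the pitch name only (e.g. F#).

C

The applied chord viio6/IV is rooted on A: A-C-Eb.
The figure 6 means first inversion — the third is in the bass.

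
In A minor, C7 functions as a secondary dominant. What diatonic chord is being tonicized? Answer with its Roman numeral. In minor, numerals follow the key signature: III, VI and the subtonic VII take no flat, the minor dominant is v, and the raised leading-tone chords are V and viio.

VI

The chord is a dominant seventh chord on C.
A dominant resolves down a perfect fifth: C → F. In A minor, F is scale degree 6, i.e. VI.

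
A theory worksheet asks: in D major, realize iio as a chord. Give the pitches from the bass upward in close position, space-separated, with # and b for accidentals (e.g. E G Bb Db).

E G Bb

iio is the diminished supertonic triad, borrowed from the parallel minor. In D major that root is E.
So the chord is E-G-Bb.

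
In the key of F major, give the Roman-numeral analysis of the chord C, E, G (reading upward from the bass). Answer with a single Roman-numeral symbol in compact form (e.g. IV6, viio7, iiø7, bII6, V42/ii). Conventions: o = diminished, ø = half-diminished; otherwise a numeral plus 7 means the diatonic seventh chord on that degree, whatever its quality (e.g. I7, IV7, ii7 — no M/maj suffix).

The pitches C-E-G form a major triad rooted on C.
In F major, C is the dominant; the diatonic major triad there is V.

V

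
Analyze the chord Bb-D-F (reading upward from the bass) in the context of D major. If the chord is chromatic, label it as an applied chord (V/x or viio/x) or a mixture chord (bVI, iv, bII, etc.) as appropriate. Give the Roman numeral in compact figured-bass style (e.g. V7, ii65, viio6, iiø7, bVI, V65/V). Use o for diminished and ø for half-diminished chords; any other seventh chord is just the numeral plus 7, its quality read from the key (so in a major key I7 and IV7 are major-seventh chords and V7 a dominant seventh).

bVI

The pitches Bb-D-F form a major triad rooted on Bb.
Bb is the lowered sixth degree of D major (diatonic 6 would be B). This is a major triad on the lowered sixth degree, borrowed from the parallel minor.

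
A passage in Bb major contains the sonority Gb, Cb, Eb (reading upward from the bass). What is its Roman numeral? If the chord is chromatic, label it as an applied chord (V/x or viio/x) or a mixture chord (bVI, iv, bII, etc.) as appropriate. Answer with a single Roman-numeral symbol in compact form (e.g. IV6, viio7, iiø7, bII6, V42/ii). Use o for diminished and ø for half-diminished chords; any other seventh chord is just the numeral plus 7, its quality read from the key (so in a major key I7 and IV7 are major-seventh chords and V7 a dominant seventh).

bII64

Stacked in thirds the chord is Cb-Eb-Gb: a major triad on Cb.
Cb is the lowered second degree of Bb major (diatonic 2 would be C). This is the Neapolitan chord — a major triad on the lowered second degree.
With Gb in the bass the chord is in second inversion, so the figured bass is 64.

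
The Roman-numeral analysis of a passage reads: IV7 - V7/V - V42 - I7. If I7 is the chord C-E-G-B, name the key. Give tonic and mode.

C major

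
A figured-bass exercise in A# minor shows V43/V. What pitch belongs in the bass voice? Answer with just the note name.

F##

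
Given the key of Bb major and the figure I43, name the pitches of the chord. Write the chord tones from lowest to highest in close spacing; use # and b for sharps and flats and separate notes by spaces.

F A Bb D

In Bb major, scale degree 1 is Bb, and the diatonic chord built there is a major seventh chord.
Stacking thirds from Bb gives Bb-D-F-A.
The figured bass 43 indicates second inversion, placing the fifth (F) in the bass: F-A-Bb-D.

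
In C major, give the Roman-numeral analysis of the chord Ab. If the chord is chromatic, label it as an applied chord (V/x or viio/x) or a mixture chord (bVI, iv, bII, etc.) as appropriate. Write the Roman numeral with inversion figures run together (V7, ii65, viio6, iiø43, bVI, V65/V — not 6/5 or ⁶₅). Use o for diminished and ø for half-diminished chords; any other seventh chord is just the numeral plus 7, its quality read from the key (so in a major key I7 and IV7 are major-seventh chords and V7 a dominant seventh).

bVI

The pitches Ab-C-Eb form a major triad rooted on Ab.
Ab is the lowered sixth degree of C major (diatonic 6 would be A). This is a major triad on the lowered sixth degree, borrowed from the parallel minor.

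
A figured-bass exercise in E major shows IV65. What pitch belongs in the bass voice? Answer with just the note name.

C#

IV in E major has root A; the chord is A-C#-E-G#.
The figure 65 means first inversion — the third is in the bass.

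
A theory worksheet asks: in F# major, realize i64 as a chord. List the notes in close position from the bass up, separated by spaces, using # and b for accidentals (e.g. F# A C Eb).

Scale degree 1 in F# major is F#; here the chord built on it is altered to a minor triad. i64 is the minor tonic, borrowed from the parallel minor.
So the chord is F#-A-C#.
With the 64 figure the chord is in second inversion; from the bass C# upward in close position it reads C#-F#-A.

C# F# A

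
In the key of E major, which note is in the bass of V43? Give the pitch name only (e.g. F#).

F#

V in E major has root B; the chord is B-D#-F#-A.
The figure 43 means second inversion — the fifth is in the bass.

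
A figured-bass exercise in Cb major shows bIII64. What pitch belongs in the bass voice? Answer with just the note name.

bIII in Cb major has root Ebb; the chord is Ebb-Gb-Bbb.
The figure 64 means second inversion — the fifth is in the bass.

Bbb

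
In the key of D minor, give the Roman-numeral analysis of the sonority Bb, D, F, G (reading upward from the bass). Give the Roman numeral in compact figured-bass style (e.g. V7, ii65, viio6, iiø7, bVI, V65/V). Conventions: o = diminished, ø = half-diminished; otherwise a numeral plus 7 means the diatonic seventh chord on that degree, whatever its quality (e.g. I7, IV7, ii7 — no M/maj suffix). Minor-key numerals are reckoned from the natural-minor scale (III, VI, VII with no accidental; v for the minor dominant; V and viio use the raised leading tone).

iv65

The pitches G-Bb-D-F form a minor seventh chord rooted on G.
G is scale degree 4 in D minor, and a minor seventh chord on that degree is written iv7.
With Bb in the bass the chord is in first inversion, so the figured bass is 65.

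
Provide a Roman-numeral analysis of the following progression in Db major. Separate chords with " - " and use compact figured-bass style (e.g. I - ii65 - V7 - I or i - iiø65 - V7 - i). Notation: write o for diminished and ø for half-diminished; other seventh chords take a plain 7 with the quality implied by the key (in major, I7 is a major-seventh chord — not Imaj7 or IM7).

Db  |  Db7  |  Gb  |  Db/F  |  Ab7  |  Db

I - V7/IV - IV - I6 - V7 - I

Db: root Db is the tonic; major triad there is I.
Db7: a dominant seventh chord on Db, the applied dominant of IV → V7/IV.
Gb: major triad on Gb = scale degree 4 → IV.
Db/F: root Db is the tonic; major triad there is I6.
Ab7 has root Ab, degree 5 in Db major, so V7.
Db: major triad on Db = scale degree 1 → I.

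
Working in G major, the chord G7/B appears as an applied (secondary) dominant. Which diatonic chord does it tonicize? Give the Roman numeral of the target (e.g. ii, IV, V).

IV

The chord is a dominant seventh chord on G.
A dominant resolves down a perfect fifth: G → C. In G major, C is scale degree 4, i.e. IV.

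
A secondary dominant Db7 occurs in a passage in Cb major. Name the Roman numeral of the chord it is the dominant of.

The chord is a dominant seventh chord on Db.
A dominant resolves down a perfect fifth: Db → Gb. In Cb major, Gb is scale degree 5, i.e. V.

V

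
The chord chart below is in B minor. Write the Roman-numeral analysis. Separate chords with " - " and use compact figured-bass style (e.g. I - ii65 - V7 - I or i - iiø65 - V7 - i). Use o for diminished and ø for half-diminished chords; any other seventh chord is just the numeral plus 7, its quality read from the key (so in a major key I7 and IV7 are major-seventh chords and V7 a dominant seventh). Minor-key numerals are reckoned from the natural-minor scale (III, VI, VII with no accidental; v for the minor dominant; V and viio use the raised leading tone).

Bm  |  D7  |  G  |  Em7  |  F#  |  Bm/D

Bm: root B is the tonic; minor triad there is i.
D7: chromatic; D is V of VI, so V7/VI.
G has root G, degree 6 in B minor, so VI.
Em7: minor seventh chord on E = scale degree 4 → iv7.
F#: root F# is the dominant; major triad there is V.
Bm/D has root B, degree 1 in B minor, so i6.

i - V7/VI - VI - iv7 - V - i6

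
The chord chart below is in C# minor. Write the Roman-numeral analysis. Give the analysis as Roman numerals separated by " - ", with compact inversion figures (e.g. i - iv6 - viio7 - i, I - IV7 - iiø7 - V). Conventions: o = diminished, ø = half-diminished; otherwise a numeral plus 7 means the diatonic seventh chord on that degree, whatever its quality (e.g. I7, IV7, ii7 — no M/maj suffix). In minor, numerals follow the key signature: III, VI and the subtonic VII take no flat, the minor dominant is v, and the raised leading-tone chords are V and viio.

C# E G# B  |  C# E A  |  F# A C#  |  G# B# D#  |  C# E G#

i7 - VI6 - iv - V - i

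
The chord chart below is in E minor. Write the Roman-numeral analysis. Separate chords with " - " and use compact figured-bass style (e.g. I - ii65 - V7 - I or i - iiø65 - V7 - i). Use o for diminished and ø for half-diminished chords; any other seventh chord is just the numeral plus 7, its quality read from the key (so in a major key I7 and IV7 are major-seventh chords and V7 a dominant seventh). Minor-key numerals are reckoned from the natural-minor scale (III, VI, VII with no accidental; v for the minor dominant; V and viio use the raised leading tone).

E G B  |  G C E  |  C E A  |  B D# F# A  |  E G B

i - VI64 - iv6 - V7 - i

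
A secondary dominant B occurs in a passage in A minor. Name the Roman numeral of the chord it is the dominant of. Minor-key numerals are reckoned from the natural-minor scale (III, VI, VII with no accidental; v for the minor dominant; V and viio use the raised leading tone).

The chord is a major triad on B.
A dominant resolves down a perfect fifth: B → E. In A minor, E is scale degree 5, i.e. V.

V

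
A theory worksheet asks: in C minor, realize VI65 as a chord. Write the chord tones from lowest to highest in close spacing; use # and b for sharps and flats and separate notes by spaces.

C Eb G Ab

The numeral's case and figure indicate a major seventh chord. In C minor its root, scale degree 6, is Ab.
Stacking thirds from Ab gives Ab-C-Eb-G.
With the 65 figure the chord is in first inversion; from the bass C upward in close position it reads C-Eb-G-Ab.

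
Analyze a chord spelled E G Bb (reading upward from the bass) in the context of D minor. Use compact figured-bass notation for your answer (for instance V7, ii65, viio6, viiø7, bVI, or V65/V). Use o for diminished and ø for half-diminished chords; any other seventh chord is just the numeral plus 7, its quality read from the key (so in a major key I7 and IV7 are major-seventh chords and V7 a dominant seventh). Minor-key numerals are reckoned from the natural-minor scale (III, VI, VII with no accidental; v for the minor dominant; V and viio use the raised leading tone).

iio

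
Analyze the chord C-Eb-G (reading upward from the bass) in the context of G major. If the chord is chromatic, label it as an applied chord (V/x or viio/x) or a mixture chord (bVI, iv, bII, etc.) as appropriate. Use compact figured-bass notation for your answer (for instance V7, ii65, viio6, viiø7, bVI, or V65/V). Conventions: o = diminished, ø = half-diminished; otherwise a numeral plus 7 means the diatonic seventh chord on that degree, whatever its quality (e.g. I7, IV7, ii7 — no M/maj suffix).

iv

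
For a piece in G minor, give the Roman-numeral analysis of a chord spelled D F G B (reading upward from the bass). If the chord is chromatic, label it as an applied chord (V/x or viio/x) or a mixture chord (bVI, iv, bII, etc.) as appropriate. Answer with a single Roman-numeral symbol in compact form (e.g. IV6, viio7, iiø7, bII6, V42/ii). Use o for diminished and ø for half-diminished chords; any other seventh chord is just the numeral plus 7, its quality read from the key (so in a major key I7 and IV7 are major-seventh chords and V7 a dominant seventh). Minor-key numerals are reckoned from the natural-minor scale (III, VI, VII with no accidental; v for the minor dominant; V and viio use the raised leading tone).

Stacked in thirds the chord is G-B-D-F: a dominant seventh chord on G.
G is not a diatonic chord root with this quality in G minor, but it lies a perfect fifth above C (iv), so the chord functions as an applied dominant of iv.
With D in the bass the chord is in second inversion, so the figured bass is 43.

V43/iv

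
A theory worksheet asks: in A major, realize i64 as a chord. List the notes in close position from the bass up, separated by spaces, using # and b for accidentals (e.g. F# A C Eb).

Scale degree 1 in A major is A; here the chord built on it is altered to a minor triad. i64 is the minor tonic, borrowed from the parallel minor.
So the chord is A-C-E, a minor triad.
The figured bass 64 indicates second inversion, placing the fifth (E) in the bass: E-A-C.

E A C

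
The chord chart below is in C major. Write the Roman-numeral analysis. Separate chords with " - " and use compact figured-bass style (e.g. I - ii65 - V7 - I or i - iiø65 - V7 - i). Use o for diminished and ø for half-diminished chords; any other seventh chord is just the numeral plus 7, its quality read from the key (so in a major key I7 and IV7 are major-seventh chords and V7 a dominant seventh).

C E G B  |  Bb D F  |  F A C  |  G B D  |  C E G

C-E-G-B has root C, degree 1 in C major, so I7.
Bb-D-F: major triad on Bb — chromatic; bVII (borrowed from the parallel minor).
F-A-C has root F, degree 4 in C major, so IV.
G-B-D: root G is the dominant; major triad there is V.
C-E-G: root C is the tonic; major triad there is I.

I7 - bVII - IV - V - I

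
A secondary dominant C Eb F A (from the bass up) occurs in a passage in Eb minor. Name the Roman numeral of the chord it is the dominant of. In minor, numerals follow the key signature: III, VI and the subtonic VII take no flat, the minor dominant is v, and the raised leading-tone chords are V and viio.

The chord is a dominant seventh chord on F.
A dominant resolves down a perfect fifth: F → Bb. In Eb minor, Bb is scale degree 5, i.e. V.

V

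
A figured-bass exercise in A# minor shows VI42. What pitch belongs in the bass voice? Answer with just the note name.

VI in A# minor has root F#; the chord is F#-A#-C#-E#.
The figure 42 means third inversion — the seventh is in the bass.

E#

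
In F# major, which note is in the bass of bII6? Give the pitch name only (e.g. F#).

B

bII in F# major has root G; the chord is G-B-D.
The figure 6 means first inversion — the third is in the bass.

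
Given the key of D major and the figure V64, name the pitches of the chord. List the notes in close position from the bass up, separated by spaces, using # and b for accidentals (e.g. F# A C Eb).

E A C#

The numeral's case and figure indicate a major triad. In D major its root, the fifth degree, is A.
Stacking thirds from A gives A-C#-E.
The figured bass 64 indicates second inversion, placing the fifth (E) in the bass: E-A-C#.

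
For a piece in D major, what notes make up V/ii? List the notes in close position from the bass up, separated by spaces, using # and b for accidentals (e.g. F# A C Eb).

V/ii is a secondary dominant — the dominant triad of ii. ii in D major is E, so the applied chord's root is B, a perfect fifth above.
Building a major triad on B gives B-D#-F#.

B D# F#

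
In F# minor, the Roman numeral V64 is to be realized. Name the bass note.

G#

V in F# minor has root C#; the chord is C#-E#-G#.
The figure 64 means second inversion — the fifth is in the bass.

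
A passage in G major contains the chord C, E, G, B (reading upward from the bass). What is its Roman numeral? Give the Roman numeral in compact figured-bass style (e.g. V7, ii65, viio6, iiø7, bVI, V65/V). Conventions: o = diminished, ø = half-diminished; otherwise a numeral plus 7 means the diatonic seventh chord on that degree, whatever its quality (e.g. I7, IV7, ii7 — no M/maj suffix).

Stacked in thirds the chord is C-E-G-B: a major seventh chord on C.
In G major, C is the subdominant; the diatonic major seventh chord there is IV7.

IV7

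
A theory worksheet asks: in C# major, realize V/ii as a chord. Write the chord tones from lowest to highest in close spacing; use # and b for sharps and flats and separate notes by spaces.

A# C## E#

The slash means an applied dominant: we want the dominant of ii. In C# major, ii is D# minor, and its dominant is built on A#.
Building a major triad on A# gives A#-C##-E#.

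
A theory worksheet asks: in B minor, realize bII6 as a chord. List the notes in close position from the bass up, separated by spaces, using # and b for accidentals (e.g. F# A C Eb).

E G C

bII6 is the Neapolitan sixth — a major triad on the lowered second degree, here in its customary first inversion. In B minor that root is C.
So the chord is C-E-G.
The figured bass 6 indicates first inversion, placing the third (E) in the bass: E-G-C.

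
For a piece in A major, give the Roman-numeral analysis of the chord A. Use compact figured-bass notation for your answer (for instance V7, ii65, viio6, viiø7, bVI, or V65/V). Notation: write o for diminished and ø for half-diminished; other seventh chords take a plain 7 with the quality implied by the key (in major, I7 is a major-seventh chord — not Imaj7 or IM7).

I

Stacked in thirds the chord is A-C#-E: a major triad on A.
In A major, A is the tonic; the diatonic major triad there is I.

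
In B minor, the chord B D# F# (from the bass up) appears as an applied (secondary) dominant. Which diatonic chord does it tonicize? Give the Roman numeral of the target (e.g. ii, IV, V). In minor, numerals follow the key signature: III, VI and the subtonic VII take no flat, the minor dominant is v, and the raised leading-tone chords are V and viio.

The chord is a major triad on B.
A dominant resolves down a perfect fifth: B → E. In B minor, E is scale degree 4, i.e. iv.

iv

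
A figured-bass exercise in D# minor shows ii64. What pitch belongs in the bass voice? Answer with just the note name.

B#

ii in D# minor has root E#; the chord is E#-G#-B#.
The figure 64 means second inversion — the fifth is in the bass.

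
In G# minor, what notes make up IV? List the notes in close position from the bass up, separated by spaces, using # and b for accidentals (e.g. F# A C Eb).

C# E# G#

Scale degree 4 in G# minor is C#; here the chord built on it is altered to a major triad. IV is the major subdominant, borrowed from the parallel major.
So the chord is C#-E#-G#.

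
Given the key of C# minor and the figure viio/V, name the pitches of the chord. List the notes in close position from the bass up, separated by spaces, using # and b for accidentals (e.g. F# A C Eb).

F## A# C#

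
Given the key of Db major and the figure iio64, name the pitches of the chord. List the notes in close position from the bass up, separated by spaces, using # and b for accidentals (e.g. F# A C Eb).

Bbb Eb Gb

Scale degree 2 in Db major is Eb; here the chord built on it is altered to a diminished triad. iio64 is the diminished supertonic triad, borrowed from the parallel minor.
So the chord is Eb-Gb-Bbb, a diminished triad.
The figured bass 64 indicates second inversion, placing the fifth (Bbb) in the bass: Bbb-Eb-Gb.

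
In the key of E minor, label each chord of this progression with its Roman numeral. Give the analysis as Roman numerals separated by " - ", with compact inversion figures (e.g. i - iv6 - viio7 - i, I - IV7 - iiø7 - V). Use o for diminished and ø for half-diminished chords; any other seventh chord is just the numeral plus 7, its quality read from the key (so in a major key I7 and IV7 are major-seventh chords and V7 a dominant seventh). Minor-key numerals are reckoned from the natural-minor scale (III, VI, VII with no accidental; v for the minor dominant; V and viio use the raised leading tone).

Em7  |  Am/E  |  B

i7 - iv64 - V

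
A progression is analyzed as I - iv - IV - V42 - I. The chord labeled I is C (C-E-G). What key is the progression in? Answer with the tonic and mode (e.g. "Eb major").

The chord C is a major triad rooted on C; its label is I.
If C is scale degree 1 and the mode makes that degree carry a major triad, the tonic is C and the mode is major.

C major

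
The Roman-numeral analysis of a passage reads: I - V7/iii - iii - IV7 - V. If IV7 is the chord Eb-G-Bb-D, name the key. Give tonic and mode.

Bb major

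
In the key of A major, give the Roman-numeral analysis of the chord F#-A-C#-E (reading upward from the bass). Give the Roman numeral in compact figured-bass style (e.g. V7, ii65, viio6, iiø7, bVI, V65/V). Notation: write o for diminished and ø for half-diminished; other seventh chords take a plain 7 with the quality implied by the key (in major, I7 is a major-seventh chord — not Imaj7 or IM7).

The pitches F#-A-C#-E form a minor seventh chord rooted on F#.
In A major, F# is the submediant; the diatonic minor seventh chord there is vi7.

vi7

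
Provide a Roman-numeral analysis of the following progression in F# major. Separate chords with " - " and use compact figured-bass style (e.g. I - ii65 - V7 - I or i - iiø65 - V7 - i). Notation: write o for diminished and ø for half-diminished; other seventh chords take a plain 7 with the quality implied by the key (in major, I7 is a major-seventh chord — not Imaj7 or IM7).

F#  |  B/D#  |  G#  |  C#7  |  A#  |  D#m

F#: root F# is the tonic; major triad there is I.
B/D#: major triad on B = scale degree 4 → IV6.
G#: chromatic; G# is V of V, so V/V.
C#7 has root C#, degree 5 in F# major, so V7.
A#: chromatic; A# is V of vi, so V/vi.
D#m: minor triad on D# = scale degree 6 → vi.

I - IV6 - V/V - V7 - V/vi - vi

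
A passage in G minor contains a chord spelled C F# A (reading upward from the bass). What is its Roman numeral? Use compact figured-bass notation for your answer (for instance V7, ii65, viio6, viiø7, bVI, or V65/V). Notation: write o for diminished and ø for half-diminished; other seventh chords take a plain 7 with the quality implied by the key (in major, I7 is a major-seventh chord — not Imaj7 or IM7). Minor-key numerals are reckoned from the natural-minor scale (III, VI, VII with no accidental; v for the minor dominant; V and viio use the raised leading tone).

The pitches F#-A-C form a diminished triad rooted on F#.
F# is scale degree 7 in G minor, and a diminished triad on that degree is written viio.
With C in the bass the chord is in second inversion, so the figured bass is 64.

viio64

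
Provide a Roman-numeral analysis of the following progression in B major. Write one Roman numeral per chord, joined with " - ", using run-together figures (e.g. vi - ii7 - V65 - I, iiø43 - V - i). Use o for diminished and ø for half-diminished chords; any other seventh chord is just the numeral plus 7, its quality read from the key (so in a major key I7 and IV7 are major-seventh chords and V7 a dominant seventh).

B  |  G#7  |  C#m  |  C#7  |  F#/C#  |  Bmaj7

B: root B is the tonic; major triad there is I.
G#7 is the secondary dominant of ii (dominant seventh chord on G#): V7/ii.
C#m: minor triad on C# = scale degree 2 → ii.
C#7 is the secondary dominant of V (dominant seventh chord on C#): V7/V.
F#/C#: major triad on F# = scale degree 5 → V64.
Bmaj7: major seventh chord on B = scale degree 1 → I7.

I - V7/ii - ii - V7/V - V64 - I7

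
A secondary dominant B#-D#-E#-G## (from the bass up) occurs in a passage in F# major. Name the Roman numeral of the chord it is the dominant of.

iii

The chord is a dominant seventh chord on E#.
A dominant resolves down a perfect fifth: E# → A#. In F# major, A# is scale degree 3, i.e. iii.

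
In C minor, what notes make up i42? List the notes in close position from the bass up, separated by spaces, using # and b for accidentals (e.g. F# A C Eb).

Bb C Eb G

In C minor, the tonic is C, and the diatonic chord built there is a minor seventh chord.
That chord is spelled C-Eb-G-Bb.
The figured bass 42 indicates third inversion, placing the seventh (Bb) in the bass: Bb-C-Eb-G.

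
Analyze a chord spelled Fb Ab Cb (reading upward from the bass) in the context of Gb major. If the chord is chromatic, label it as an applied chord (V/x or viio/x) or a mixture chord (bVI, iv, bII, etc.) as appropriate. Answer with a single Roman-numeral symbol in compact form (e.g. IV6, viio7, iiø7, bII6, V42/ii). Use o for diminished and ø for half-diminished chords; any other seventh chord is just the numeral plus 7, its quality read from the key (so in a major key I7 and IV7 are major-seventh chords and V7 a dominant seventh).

bVII

The pitches Fb-Ab-Cb form a major triad rooted on Fb.
Fb is the lowered seventh degree of Gb major (diatonic 7 would be F). This is a major triad on the lowered seventh degree (the subtonic), borrowed from the parallel minor.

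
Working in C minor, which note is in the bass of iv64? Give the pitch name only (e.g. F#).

iv in C minor has root F; the chord is F-Ab-C.
The figure 64 means second inversion — the fifth is in the bass.

C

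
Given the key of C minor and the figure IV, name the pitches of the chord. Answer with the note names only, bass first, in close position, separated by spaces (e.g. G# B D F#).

F A C

IV is the major subdominant, borrowed from the parallel major. In C minor that root is F.
So the chord is F-A-C, a major triad.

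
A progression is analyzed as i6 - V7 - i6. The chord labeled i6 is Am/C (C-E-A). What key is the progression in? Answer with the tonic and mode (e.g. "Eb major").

The chord Am/C is a minor triad rooted on A; its label is i6.
If A is scale degree 1 and the mode makes that degree carry a minor triad, the tonic is A and the mode is minor.

A minor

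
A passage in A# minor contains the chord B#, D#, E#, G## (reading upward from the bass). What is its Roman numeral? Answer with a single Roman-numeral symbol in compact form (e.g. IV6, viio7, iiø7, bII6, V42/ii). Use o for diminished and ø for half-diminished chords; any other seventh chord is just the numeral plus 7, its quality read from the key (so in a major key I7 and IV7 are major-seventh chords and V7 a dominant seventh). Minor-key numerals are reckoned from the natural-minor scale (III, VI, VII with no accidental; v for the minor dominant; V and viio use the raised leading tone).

V43

The pitches E#-G##-B#-D# form a dominant seventh chord rooted on E#.
In A# minor, E# is the dominant; the diatonic dominant seventh chord there is V7.
With B# in the bass the chord is in second inversion, so the figured bass is 43.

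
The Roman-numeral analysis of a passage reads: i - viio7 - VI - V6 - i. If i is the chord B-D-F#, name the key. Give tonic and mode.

The chord Bm is a minor triad rooted on B; its label is i.
If B is scale degree 1 and the mode makes that degree carry a minor triad, the tonic is B and the mode is minor.

B minor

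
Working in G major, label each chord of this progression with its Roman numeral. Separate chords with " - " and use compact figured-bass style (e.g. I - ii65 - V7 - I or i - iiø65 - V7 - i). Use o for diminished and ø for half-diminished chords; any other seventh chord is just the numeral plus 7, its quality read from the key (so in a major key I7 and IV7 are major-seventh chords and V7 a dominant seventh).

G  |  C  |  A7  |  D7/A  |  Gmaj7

I - IV - V7/V - V43 - I7

G: root G is the tonic; major triad there is I.
C: root C is the subdominant; major triad there is IV.
A7: a dominant seventh chord on A, the applied dominant of V → V7/V.
D7/A: root D is the dominant; dominant seventh chord there is V43.
Gmaj7: major seventh chord on G = scale degree 1 → I7.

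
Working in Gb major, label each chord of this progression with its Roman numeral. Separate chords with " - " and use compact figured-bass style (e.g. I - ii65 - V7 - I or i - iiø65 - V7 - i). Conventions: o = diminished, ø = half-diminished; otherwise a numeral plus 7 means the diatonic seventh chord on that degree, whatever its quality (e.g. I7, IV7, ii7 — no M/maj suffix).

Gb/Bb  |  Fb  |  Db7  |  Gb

Gb/Bb has root Gb, degree 1 in Gb major, so I6.
Fb: major triad on Fb — chromatic; bVII (borrowed from the parallel minor).
Db7 has root Db, degree 5 in Gb major, so V7.
Gb has root Gb, degree 1 in Gb major, so I.

I6 - bVII - V7 - I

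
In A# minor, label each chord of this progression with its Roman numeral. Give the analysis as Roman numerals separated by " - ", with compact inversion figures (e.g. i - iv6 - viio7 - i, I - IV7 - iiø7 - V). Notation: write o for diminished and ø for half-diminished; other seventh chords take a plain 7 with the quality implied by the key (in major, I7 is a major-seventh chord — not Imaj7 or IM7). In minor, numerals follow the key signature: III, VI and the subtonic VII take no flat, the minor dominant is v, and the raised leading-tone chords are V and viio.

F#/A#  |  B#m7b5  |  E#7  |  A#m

F#/A#: major triad on F# = scale degree 6 → VI6.
B#m7b5: root B# is the supertonic; half-diminished seventh chord there is iiø7.
E#7: dominant seventh chord on E# = scale degree 5 → V7.
A#m has root A#, degree 1 in A# minor, so i.

VI6 - iiø7 - V7 - i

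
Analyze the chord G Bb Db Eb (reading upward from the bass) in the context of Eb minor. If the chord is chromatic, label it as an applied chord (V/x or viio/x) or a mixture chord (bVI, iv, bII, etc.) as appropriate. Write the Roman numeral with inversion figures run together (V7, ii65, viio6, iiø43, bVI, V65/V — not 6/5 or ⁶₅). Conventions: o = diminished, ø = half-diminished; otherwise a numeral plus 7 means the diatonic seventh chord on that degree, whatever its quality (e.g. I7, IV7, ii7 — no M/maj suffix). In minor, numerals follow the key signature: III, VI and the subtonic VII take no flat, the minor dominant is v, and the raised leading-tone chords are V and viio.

The pitches Eb-G-Bb-Db form a dominant seventh chord rooted on Eb.
Eb is not a diatonic chord root with this quality in Eb minor, but it lies a perfect fifth above Ab (iv), so the chord functions as an applied dominant of iv.
With G in the bass the chord is in first inversion, so the figured bass is 65.

V65/iv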